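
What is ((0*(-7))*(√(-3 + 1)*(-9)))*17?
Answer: 0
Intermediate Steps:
((0*(-7))*(√(-3 + 1)*(-9)))*17 = (0*(√(-2)*(-9)))*17 = (0*((I*√2)*(-9)))*17 = (0*(-9*I*√2))*17 = 0*17 = 0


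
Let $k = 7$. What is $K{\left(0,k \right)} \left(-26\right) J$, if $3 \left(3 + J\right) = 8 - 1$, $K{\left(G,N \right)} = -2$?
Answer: $- \frac{104}{3} \approx -34.667$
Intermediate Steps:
$J = - \frac{2}{3}$ ($J = -3 + \frac{8 - 1}{3} = -3 + \frac{1}{3} \cdot 7 = -3 + \frac{7}{3} = - \frac{2}{3} \approx -0.66667$)
$K{\left(0,k \right)} \left(-26\right) J = \left(-2\right) \left(-26\right) \left(- \frac{2}{3}\right) = 52 \left(- \frac{2}{3}\right) = - \frac{104}{3}$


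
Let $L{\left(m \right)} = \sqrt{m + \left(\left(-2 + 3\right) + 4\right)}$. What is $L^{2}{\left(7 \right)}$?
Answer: $12$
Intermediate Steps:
$L{\left(m \right)} = \sqrt{5 + m}$ ($L{\left(m \right)} = \sqrt{m + \left(1 + 4\right)} = \sqrt{m + 5} = \sqrt{5 + m}$)
$L^{2}{\left(7 \right)} = \left(\sqrt{5 + 7}\right)^{2} = \left(\sqrt{12}\right)^{2} = \left(2 \sqrt{3}\right)^{2} = 12$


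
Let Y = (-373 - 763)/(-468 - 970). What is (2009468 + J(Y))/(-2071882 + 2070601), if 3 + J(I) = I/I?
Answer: -669822/427 ≈ -1568.7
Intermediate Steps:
Y = 568/719 (Y = -1136/(-1438) = -1136*(-1/1438) = 568/719 ≈ 0.78999)
J(I) = -2 (J(I) = -3 + I/I = -3 + 1 = -2)
(2009468 + J(Y))/(-2071882 + 2070601) = (2009468 - 2)/(-2071882 + 2070601) = 2009466/(-1281) = 2009466*(-1/1281) = -669822/427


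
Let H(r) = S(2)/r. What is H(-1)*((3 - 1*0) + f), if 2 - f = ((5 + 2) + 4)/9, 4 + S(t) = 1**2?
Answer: 34/3 ≈ 11.333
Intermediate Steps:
S(t) = -3 (S(t) = -4 + 1**2 = -4 + 1 = -3)
f = 7/9 (f = 2 - ((5 + 2) + 4)/9 = 2 - (7 + 4)/9 = 2 - 11/9 = 7/9 ≈ 0.77778)
H(r) = -3/r
H(-1)*((3 - 1*0) + f) = (-3/(-1))*((3 - 1*0) + 7/9) = (-3*(-1))*((3 + 0) + 7/9) = 3*(3 + 7/9) = 3*(34/9) = 34/3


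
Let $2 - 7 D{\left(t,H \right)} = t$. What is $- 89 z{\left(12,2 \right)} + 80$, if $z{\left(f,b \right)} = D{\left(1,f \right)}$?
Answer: $\frac{471}{7} \approx 67.286$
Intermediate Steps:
$D{\left(t,H \right)} = \frac{2}{7} - \frac{t}{7}$
$z{\left(f,b \right)} = \frac{1}{7}$ ($z{\left(f,b \right)} = \frac{2}{7} - \frac{1}{7} = \frac{1}{7}$)
$- 89 z{\left(12,2 \right)} + 80 = \left(-89\right) \frac{1}{7} + 80 = - \frac{89}{7} + 80 = \frac{471}{7}$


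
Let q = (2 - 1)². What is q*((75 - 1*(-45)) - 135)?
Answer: -15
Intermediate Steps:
q = 1 (q = 1² = 1)
q*((75 - 1*(-45)) - 135) = 1*((75 - 1*(-45)) - 135) = 1*((75 + 45) - 135) = 1*(120 - 135) = 1*(-15) = -15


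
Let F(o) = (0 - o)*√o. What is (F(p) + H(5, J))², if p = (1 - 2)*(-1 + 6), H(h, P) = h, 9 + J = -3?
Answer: -100 + 50*I*√5 ≈ -100.0 + 111.8*I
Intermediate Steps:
J = -12 (J = -9 - 3 = -12)
p = -5 (p = -1*5 = -5)
F(o) = -o^(3/2) (F(o) = (-o)*√o = -o^(3/2))
(F(p) + H(5, J))² = (-(-5)^(3/2) + 5)² = (-(-5)*I*√5 + 5)² = (5*I*√5 + 5)² = (5 + 5*I*√5)²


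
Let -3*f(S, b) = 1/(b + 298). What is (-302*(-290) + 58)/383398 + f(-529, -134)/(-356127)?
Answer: 7677723666095/33588441368316 ≈ 0.22858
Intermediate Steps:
f(S, b) = -1/(3*(298 + b)) (f(S, b) = -1/(3*(b + 298)) = -1/(3*(298 + b)))
(-302*(-290) + 58)/383398 + f(-529, -134)/(-356127) = (-302*(-290) + 58)/383398 - 1/(894 + 3*(-134))/(-356127) = (87580 + 58)*(1/383398) - 1/(894 - 402)*(-1/356127) = 87638*(1/383398) - 1/492*(-1/356127) = 43819/191699 - 1*1/492*(-1/356127) = 43819/191699 - 1/492*(-1/356127) = 43819/191699 + 1/175214484 = 7677723666095/33588441368316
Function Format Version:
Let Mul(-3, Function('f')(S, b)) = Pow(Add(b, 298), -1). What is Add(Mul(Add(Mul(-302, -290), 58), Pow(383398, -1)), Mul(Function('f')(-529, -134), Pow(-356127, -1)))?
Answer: Rational(7677723666095, 33588441368316) ≈ 0.22858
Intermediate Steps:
Function('f')(S, b) = Mul(Rational(-1, 3), Pow(Add(298, b), -1)) (Function('f')(S, b) = Mul(Rational(-1, 3), Pow(Add(b, 298), -1)) = Mul(Rational(-1, 3), Pow(Add(298, b), -1)))
Add(Mul(Add(Mul(-302, -290), 58), Pow(383398, -1)), Mul(Function('f')(-529, -134), Pow(-356127, -1))) = Add(Mul(Add(Mul(-302, -290), 58), Pow(383398, -1)), Mul(Mul(-1, Pow(Add(894, Mul(3, -134)), -1)), Pow(-356127, -1))) = Add(Mul(Add(87580, 58), Rational(1, 383398)), Mul(Mul(-1, Pow(Add(894, -402), -1)), Rational(-1, 356127))) = Add(Mul(87638, Rational(1, 383398)), Mul(Mul(-1, Pow(492, -1)), Rational(-1, 356127))) = Add(Rational(43819, 191699), Mul(Mul(-1, Rational(1, 492)), Rational(-1, 356127))) = Add(Rational(43819, 191699), Mul(Rational(-1, 492), Rational(-1, 356127))) = Add(Rational(43819, 191699), Rational(1, 175214484)) = Rational(7677723666095, 33588441368316)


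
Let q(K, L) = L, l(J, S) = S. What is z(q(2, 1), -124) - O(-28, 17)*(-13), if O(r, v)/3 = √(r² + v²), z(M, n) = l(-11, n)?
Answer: -124 + 39*√1073 ≈ 1153.5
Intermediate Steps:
z(M, n) = n
O(r, v) = 3*√(r² + v²)
z(q(2, 1), -124) - O(-28, 17)*(-13) = -124 - 3*√((-28)² + 17²)*(-13) = -124 - 3*√(784 + 289)*(-13) = -124 - 3*√1073*(-13) = -124 - (-39)*√1073 = -124 + 39*√1073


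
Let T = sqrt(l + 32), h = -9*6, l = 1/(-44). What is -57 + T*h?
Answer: -57 - 27*sqrt(15477)/11 ≈ -362.36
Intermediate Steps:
l = -1/44 ≈ -0.022727
h = -54
T = sqrt(15477)/22 (T = sqrt(-1/44 + 32) = sqrt(1407/44) = sqrt(15477)/22 ≈ 5.6548)
-57 + T*h = -57 + (sqrt(15477)/22)*(-54) = -57 - 27*sqrt(15477)/11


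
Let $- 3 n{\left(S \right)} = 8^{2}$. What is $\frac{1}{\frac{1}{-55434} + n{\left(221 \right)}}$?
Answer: $- \frac{55434}{1182593} \approx -0.046875$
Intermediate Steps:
$n{\left(S \right)} = - \frac{64}{3}$ ($n{\left(S \right)} = - \frac{8^{2}}{3} = \left(- \frac{1}{3}\right) 64 = - \frac{64}{3}$)
$\frac{1}{\frac{1}{-55434} + n{\left(221 \right)}} = \frac{1}{\frac{1}{-55434} - \frac{64}{3}} = \frac{1}{- \frac{1}{55434} - \frac{64}{3}} = \frac{1}{- \frac{1182593}{55434}} = - \frac{55434}{1182593}$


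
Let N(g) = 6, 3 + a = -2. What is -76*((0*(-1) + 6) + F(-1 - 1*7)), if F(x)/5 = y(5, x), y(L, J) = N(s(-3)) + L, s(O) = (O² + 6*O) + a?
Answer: -4636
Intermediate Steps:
a = -5 (a = -3 - 2 = -5)
s(O) = -5 + O² + 6*O (s(O) = (O² + 6*O) - 5 = -5 + O² + 6*O)
y(L, J) = 6 + L
F(x) = 55 (F(x) = 5*(6 + 5) = 5*11 = 55)
-76*((0*(-1) + 6) + F(-1 - 1*7)) = -76*((0*(-1) + 6) + 55) = -76*((0 + 6) + 55) = -76*(6 + 55) = -76*61 = -4636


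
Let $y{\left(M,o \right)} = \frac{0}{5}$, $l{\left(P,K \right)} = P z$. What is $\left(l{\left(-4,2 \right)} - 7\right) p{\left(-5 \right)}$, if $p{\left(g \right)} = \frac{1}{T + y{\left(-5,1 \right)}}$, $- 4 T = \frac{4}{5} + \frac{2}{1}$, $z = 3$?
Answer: $\frac{190}{7} \approx 27.143$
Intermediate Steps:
$l{\left(P,K \right)} = 3 P$ ($l{\left(P,K \right)} = P 3 = 3 P$)
$y{\left(M,o \right)} = 0$ ($y{\left(M,o \right)} = 0 \cdot \frac{1}{5} = 0$)
$T = - \frac{7}{10}$ ($T = - \frac{\frac{4}{5} + \frac{2}{1}}{4} = - \frac{4 \cdot \frac{1}{5} + 2 \cdot 1}{4} = - \frac{\frac{4}{5} + 2}{4} = \left(- \frac{1}{4}\right) \frac{14}{5} = - \frac{7}{10} \approx -0.7$)
$p{\left(g \right)} = - \frac{10}{7}$ ($p{\left(g \right)} = \frac{1}{- \frac{7}{10} + 0} = \frac{1}{- \frac{7}{10}} = - \frac{10}{7}$)
$\left(l{\left(-4,2 \right)} - 7\right) p{\left(-5 \right)} = \left(3 \left(-4\right) - 7\right) \left(- \frac{10}{7}\right) = \left(-12 - 7\right) \left(- \frac{10}{7}\right) = \left(-19\right) \left(- \frac{10}{7}\right) = \frac{190}{7}$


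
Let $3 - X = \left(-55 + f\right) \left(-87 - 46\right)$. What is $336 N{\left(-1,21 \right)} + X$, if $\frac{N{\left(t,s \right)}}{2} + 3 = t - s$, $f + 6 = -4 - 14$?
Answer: $-27304$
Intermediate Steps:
$f = -24$ ($f = -6 - 18 = -24$)
$N{\left(t,s \right)} = -6 - 2 s + 2 t$ ($N{\left(t,s \right)} = -6 + 2 \left(t - s\right) = -6 - \left(- 2 t + 2 s\right) = -6 - 2 s + 2 t$)
$X = -10504$ ($X = 3 - \left(-55 - 24\right) \left(-87 - 46\right) = 3 - \left(-79\right) \left(-133\right) = 3 - 10507 = -10504$)
$336 N{\left(-1,21 \right)} + X = 336 \left(-6 - 42 + 2 \left(-1\right)\right) - 10504 = 336 \left(-6 - 42 - 2\right) - 10504 = 336 \left(-50\right) - 10504 = -16800 - 10504 = -27304$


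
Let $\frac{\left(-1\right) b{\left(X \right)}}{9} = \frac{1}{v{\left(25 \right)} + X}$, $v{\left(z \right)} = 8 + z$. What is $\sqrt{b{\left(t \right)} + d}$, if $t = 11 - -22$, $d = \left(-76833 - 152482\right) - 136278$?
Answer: $\frac{i \sqrt{176947078}}{22} \approx 604.64 i$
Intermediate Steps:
$d = -365593$ ($d = -229315 - 136278 = -365593$)
$t = 33$ ($t = 11 + 22 = 33$)
$b{\left(X \right)} = - \frac{9}{33 + X}$ ($b{\left(X \right)} = - \frac{9}{\left(8 + 25\right) + X} = - \frac{9}{33 + X}$)
$\sqrt{b{\left(t \right)} + d} = \sqrt{- \frac{9}{33 + 33} - 365593} = \sqrt{- \frac{9}{66} - 365593} = \sqrt{\left(-9\right) \frac{1}{66} - 365593} = \sqrt{- \frac{3}{22} - 365593} = \sqrt{- \frac{8043049}{22}} = \frac{i \sqrt{176947078}}{22}$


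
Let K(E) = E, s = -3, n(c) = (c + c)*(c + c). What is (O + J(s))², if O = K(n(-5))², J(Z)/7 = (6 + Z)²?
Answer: 101263969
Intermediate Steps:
n(c) = 4*c² (n(c) = (2*c)*(2*c) = 4*c²)
J(Z) = 7*(6 + Z)²
O = 10000 (O = (4*(-5)²)² = (4*25)² = 100² = 10000)
(O + J(s))² = (10000 + 7*(6 - 3)²)² = (10000 + 7*3²)² = (10000 + 7*9)² = (10000 + 63)² = 10063² = 101263969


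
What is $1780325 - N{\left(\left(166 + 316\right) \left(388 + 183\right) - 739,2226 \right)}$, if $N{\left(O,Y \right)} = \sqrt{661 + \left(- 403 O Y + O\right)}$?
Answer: $1780325 - i \sqrt{246232385530} \approx 1.7803 \cdot 10^{6} - 4.9622 \cdot 10^{5} i$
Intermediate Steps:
$N{\left(O,Y \right)} = \sqrt{661 + O - 403 O Y}$ ($N{\left(O,Y \right)} = \sqrt{661 - \left(- O + 403 O Y\right)} = \sqrt{661 + O - 403 O Y}$)
$1780325 - N{\left(\left(166 + 316\right) \left(388 + 183\right) - 739,2226 \right)} = 1780325 - \sqrt{661 - \left(739 - \left(166 + 316\right) \left(388 + 183\right)\right) - 403 \left(\left(166 + 316\right) \left(388 + 183\right) - 739\right) 2226} = 1780325 - \sqrt{661 + \left(482 \cdot 571 - 739\right) - 403 \left(482 \cdot 571 - 739\right) 2226} = 1780325 - \sqrt{661 + \left(275222 - 739\right) - 403 \left(275222 - 739\right) 2226} = 1780325 - \sqrt{661 + 274483 - 110616649 \cdot 2226} = 1780325 - \sqrt{661 + 274483 - 246232660674} = 1780325 - \sqrt{-246232385530} = 1780325 - i \sqrt{246232385530}$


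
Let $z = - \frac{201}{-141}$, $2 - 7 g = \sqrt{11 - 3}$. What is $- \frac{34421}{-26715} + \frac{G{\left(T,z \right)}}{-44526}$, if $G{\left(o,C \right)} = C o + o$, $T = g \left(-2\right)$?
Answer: $\frac{84041211629}{65224912935} - \frac{76 \sqrt{2}}{2441509} \approx 1.2884$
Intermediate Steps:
$g = \frac{2}{7} - \frac{2 \sqrt{2}}{7}$ ($g = \frac{2}{7} - \frac{\sqrt{11 - 3}}{7} = \frac{2}{7} - \frac{\sqrt{8}}{7} = \frac{2}{7} - \frac{2 \sqrt{2}}{7} \approx -0.11835$)
$T = - \frac{4}{7} + \frac{4 \sqrt{2}}{7}$ ($T = \left(\frac{2}{7} - \frac{2 \sqrt{2}}{7}\right) \left(-2\right) = - \frac{4}{7} + \frac{4 \sqrt{2}}{7} \approx 0.23669$)
$z = \frac{67}{47}$ ($z = \left(-201\right) \left(- \frac{1}{141}\right) = \frac{67}{47} \approx 1.4255$)
$G{\left(o,C \right)} = o + C o$
$- \frac{34421}{-26715} + \frac{G{\left(T,z \right)}}{-44526} = - \frac{34421}{-26715} + \frac{\left(- \frac{4}{7} + \frac{4 \sqrt{2}}{7}\right) \left(1 + \frac{67}{47}\right)}{-44526} = \left(-34421\right) \left(- \frac{1}{26715}\right) + \left(- \frac{4}{7} + \frac{4 \sqrt{2}}{7}\right) \frac{114}{47} \left(- \frac{1}{44526}\right) = \frac{34421}{26715} + \left(- \frac{456}{329} + \frac{456 \sqrt{2}}{329}\right) \left(- \frac{1}{44526}\right) = \frac{34421}{26715} + \left(\frac{76}{2441509} - \frac{76 \sqrt{2}}{2441509}\right) = \frac{84041211629}{65224912935} - \frac{76 \sqrt{2}}{2441509}$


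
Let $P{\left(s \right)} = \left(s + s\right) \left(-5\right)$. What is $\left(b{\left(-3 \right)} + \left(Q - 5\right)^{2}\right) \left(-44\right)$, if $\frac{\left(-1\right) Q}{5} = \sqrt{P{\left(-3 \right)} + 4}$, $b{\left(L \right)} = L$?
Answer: $-38368 - 2200 \sqrt{34} \approx -51196.0$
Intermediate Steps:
$P{\left(s \right)} = - 10 s$ ($P{\left(s \right)} = 2 s \left(-5\right) = - 10 s$)
$Q = - 5 \sqrt{34}$ ($Q = - 5 \sqrt{\left(-10\right) \left(-3\right) + 4} = - 5 \sqrt{30 + 4} = - 5 \sqrt{34} \approx -29.155$)
$\left(b{\left(-3 \right)} + \left(Q - 5\right)^{2}\right) \left(-44\right) = \left(-3 + \left(- 5 \sqrt{34} - 5\right)^{2}\right) \left(-44\right) = \left(-3 + \left(-5 - 5 \sqrt{34}\right)^{2}\right) \left(-44\right) = 132 - 44 \left(-5 - 5 \sqrt{34}\right)^{2}$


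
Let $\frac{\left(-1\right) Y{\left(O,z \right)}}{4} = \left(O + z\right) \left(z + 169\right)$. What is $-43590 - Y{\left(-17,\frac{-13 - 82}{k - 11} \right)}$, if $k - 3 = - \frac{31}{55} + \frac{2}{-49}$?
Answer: $- \frac{25747359344822}{537729721} \approx -47882.0$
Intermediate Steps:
$k = \frac{6456}{2695}$ ($k = 3 + \left(- \frac{31}{55} + \frac{2}{-49}\right) = 3 + \left(\left(-31\right) \frac{1}{55} + 2 \left(- \frac{1}{49}\right)\right) = 3 - \frac{1629}{2695} = \frac{6456}{2695} \approx 2.3955$)
$Y{\left(O,z \right)} = - 4 \left(169 + z\right) \left(O + z\right)$ ($Y{\left(O,z \right)} = - 4 \left(O + z\right) \left(z + 169\right) = - 4 \left(O + z\right) \left(169 + z\right) = - 4 \left(169 + z\right) \left(O + z\right)$)
$-43590 - Y{\left(-17,\frac{-13 - 82}{k - 11} \right)} = -43590 - \left(\left(-676\right) \left(-17\right) - 676 \frac{-13 - 82}{\frac{6456}{2695} - 11} - 4 \left(\frac{-13 - 82}{\frac{6456}{2695} - 11}\right)^{2} - - 68 \frac{-13 - 82}{\frac{6456}{2695} - 11}\right) = -43590 - \left(11492 - 676 \left(- \frac{95}{- \frac{23189}{2695}}\right) - 4 \left(- \frac{95}{- \frac{23189}{2695}}\right)^{2} - - 68 \left(- \frac{95}{- \frac{23189}{2695}}\right)\right) = -43590 - \left(11492 - 676 \left(\left(-95\right) \left(- \frac{2695}{23189}\right)\right) - 4 \left(\left(-95\right) \left(- \frac{2695}{23189}\right)\right)^{2} - - 68 \left(\left(-95\right) \left(- \frac{2695}{23189}\right)\right)\right) = -43590 - \left(11492 - \frac{173072900}{23189} - 4 \left(\frac{256025}{23189}\right)^{2} - \left(-68\right) \frac{256025}{23189}\right) = -43590 - \left(11492 - \frac{173072900}{23189} - \frac{262195202500}{537729721} + \frac{17409700}{23189}\right) = -43590 - \frac{2307720806432}{537729721} = - \frac{25747359344822}{537729721}$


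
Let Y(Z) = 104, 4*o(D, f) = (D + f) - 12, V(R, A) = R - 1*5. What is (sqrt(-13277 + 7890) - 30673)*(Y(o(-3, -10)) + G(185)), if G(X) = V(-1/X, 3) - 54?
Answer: -6900596/5 + 8324*I*sqrt(5387)/185 ≈ -1.3801e+6 + 3302.4*I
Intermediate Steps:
V(R, A) = -5 + R (V(R, A) = R - 5 = -5 + R)
o(D, f) = -3 + D/4 + f/4 (o(D, f) = ((D + f) - 12)/4 = (-12 + D + f)/4 = -3 + D/4 + f/4)
G(X) = -59 - 1/X (G(X) = (-5 - 1/X) - 54 = -59 - 1/X)
(sqrt(-13277 + 7890) - 30673)*(Y(o(-3, -10)) + G(185)) = (sqrt(-13277 + 7890) - 30673)*(104 + (-59 - 1/185)) = (sqrt(-5387) - 30673)*(104 + (-59 - 1*1/185)) = (I*sqrt(5387) - 30673)*(104 + (-59 - 1/185)) = (-30673 + I*sqrt(5387))*(104 - 10916/185) = (-30673 + I*sqrt(5387))*(8324/185) = -6900596/5 + 8324*I*sqrt(5387)/185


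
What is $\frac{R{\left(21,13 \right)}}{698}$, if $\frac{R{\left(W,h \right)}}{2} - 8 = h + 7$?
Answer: $\frac{28}{349} \approx 0.080229$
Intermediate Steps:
$R{\left(W,h \right)} = 30 + 2 h$ ($R{\left(W,h \right)} = 16 + 2 \left(h + 7\right) = 16 + 2 \left(7 + h\right) = 16 + \left(14 + 2 h\right) = 30 + 2 h$)
$\frac{R{\left(21,13 \right)}}{698} = \frac{30 + 2 \cdot 13}{698} = \left(30 + 26\right) \frac{1}{698} = 56 \cdot \frac{1}{698} = \frac{28}{349}$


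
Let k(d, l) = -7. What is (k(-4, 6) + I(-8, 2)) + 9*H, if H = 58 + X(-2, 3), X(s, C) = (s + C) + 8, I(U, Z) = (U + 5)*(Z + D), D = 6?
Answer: 572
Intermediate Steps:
I(U, Z) = (5 + U)*(6 + Z) (I(U, Z) = (U + 5)*(Z + 6) = (5 + U)*(6 + Z))
X(s, C) = 8 + C + s (X(s, C) = (C + s) + 8 = 8 + C + s)
H = 67 (H = 58 + (8 + 3 - 2) = 58 + 9 = 67)
(k(-4, 6) + I(-8, 2)) + 9*H = (-7 + (30 + 5*2 + 6*(-8) - 8*2)) + 9*67 = (-7 + (30 + 10 - 48 - 16)) + 603 = (-7 - 24) + 603 = -31 + 603 = 572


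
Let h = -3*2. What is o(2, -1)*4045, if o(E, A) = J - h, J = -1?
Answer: 20225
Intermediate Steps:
h = -6
o(E, A) = 5 (o(E, A) = -1 - 1*(-6) = -1 + 6 = 5)
o(2, -1)*4045 = 5*4045 = 20225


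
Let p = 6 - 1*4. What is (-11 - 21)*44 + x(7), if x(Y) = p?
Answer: -1406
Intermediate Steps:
p = 2 (p = 6 - 4 = 2)
x(Y) = 2
(-11 - 21)*44 + x(7) = (-11 - 21)*44 + 2 = -32*44 + 2 = -1408 + 2 = -1406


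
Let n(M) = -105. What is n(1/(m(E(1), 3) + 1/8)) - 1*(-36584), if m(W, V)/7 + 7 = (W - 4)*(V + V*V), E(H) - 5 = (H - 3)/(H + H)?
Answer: 36479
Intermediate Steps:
E(H) = 5 + (-3 + H)/(2*H) (E(H) = 5 + (H - 3)/(H + H) = 5 + (-3 + H)/((2*H)) = 5 + (-3 + H)*(1/(2*H)) = 5 + (-3 + H)/(2*H))
m(W, V) = -49 + 7*(-4 + W)*(V + V**2) (m(W, V) = -49 + 7*((W - 4)*(V + V*V)) = -49 + 7*((-4 + W)*(V + V**2)) = -49 + 7*(-4 + W)*(V + V**2))
n(1/(m(E(1), 3) + 1/8)) - 1*(-36584) = -105 - 1*(-36584) = -105 + 36584 = 36479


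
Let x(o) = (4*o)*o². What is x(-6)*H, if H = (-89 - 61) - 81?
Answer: 199584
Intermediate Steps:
x(o) = 4*o³
H = -231 (H = -150 - 81 = -231)
x(-6)*H = (4*(-6)³)*(-231) = (4*(-216))*(-231) = -864*(-231) = 199584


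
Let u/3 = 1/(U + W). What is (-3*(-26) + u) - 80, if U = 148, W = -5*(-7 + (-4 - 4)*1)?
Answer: -443/223 ≈ -1.9865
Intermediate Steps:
W = 75 (W = -5*(-7 - 8*1) = -5*(-7 - 8) = -5*(-15) = 75)
u = 3/223 (u = 3/(148 + 75) = 3/223 ≈ 0.013453)
(-3*(-26) + u) - 80 = (-3*(-26) + 3/223) - 80 = (78 + 3/223) - 80 = 17397/223 - 80 = -443/223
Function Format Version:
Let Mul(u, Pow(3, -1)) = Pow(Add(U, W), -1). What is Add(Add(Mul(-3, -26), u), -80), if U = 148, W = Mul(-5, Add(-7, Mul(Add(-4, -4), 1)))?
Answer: Rational(-443, 223) ≈ -1.9865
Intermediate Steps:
W = 75 (W = Mul(-5, Add(-7, Mul(-8, 1))) = Mul(-5, Add(-7, -8)) = Mul(-5, -15) = 75)
u = Rational(3, 223) (u = Mul(3, Pow(Add(148, 75), -1)) = Mul(3, Pow(223, -1)) = Mul(3, Rational(1, 223)) = Rational(3, 223) ≈ 0.013453)
Add(Add(Mul(-3, -26), u), -80) = Add(Add(Mul(-3, -26), Rational(3, 223)), -80) = Add(Add(78, Rational(3, 223)), -80) = Add(Rational(17397, 223), -80) = Rational(-443, 223)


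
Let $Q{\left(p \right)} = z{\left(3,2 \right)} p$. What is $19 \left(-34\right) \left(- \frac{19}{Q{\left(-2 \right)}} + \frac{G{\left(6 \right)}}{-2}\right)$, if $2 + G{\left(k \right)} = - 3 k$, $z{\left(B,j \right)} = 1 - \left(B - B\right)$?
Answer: $-12597$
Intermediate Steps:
$z{\left(B,j \right)} = 1$ ($z{\left(B,j \right)} = 1 - 0 = 1 + 0 = 1$)
$G{\left(k \right)} = -2 - 3 k$
$Q{\left(p \right)} = p$ ($Q{\left(p \right)} = 1 p = p$)
$19 \left(-34\right) \left(- \frac{19}{Q{\left(-2 \right)}} + \frac{G{\left(6 \right)}}{-2}\right) = 19 \left(-34\right) \left(- \frac{19}{-2} + \frac{-2 - 18}{-2}\right) = - 646 \left(\left(-19\right) \left(- \frac{1}{2}\right) + \left(-2 - 18\right) \left(- \frac{1}{2}\right)\right) = - 646 \left(\frac{19}{2} - -10\right) = - 646 \left(\frac{19}{2} + 10\right) = \left(-646\right) \frac{39}{2} = -12597$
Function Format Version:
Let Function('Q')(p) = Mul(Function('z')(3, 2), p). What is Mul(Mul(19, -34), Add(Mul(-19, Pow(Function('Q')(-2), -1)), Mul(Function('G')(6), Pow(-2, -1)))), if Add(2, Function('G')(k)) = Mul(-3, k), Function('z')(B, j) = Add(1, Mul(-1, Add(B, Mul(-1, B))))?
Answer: -12597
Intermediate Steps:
Function('z')(B, j) = 1 (Function('z')(B, j) = Add(1, Mul(-1, 0)) = Add(1, 0) = 1)
Function('G')(k) = Add(-2, Mul(-3, k))
Function('Q')(p) = p (Function('Q')(p) = Mul(1, p) = p)
Mul(Mul(19, -34), Add(Mul(-19, Pow(Function('Q')(-2), -1)), Mul(Function('G')(6), Pow(-2, -1)))) = Mul(Mul(19, -34), Add(Mul(-19, Pow(-2, -1)), Mul(Add(-2, Mul(-3, 6)), Pow(-2, -1)))) = Mul(-646, Add(Mul(-19, Rational(-1, 2)), Mul(Add(-2, -18), Rational(-1, 2)))) = Mul(-646, Add(Rational(19, 2), Mul(-20, Rational(-1, 2)))) = Mul(-646, Add(Rational(19, 2), 10)) = Mul(-646, Rational(39, 2)) = -12597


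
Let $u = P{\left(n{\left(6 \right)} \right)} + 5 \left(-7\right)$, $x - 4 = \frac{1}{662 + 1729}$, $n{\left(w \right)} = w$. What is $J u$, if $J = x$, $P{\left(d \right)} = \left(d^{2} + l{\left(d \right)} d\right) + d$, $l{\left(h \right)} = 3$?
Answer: $\frac{239125}{2391} \approx 100.01$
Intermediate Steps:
$P{\left(d \right)} = d^{2} + 4 d$ ($P{\left(d \right)} = \left(d^{2} + 3 d\right) + d = d^{2} + 4 d$)
$x = \frac{9565}{2391}$ ($x = 4 + \frac{1}{662 + 1729} = 4 + \frac{1}{2391} = \frac{9565}{2391} \approx 4.0004$)
$J = \frac{9565}{2391} \approx 4.0004$
$u = 25$ ($u = 6 \left(4 + 6\right) + 5 \left(-7\right) = 6 \cdot 10 - 35 = 60 - 35 = 25$)
$J u = \frac{9565}{2391} \cdot 25 = \frac{239125}{2391}$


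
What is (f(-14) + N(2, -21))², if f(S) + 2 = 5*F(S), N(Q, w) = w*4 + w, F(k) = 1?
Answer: 10404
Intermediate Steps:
N(Q, w) = 5*w (N(Q, w) = 4*w + w = 5*w)
f(S) = 3 (f(S) = -2 + 5*1 = -2 + 5 = 3)
(f(-14) + N(2, -21))² = (3 + 5*(-21))² = (3 - 105)² = (-102)² = 10404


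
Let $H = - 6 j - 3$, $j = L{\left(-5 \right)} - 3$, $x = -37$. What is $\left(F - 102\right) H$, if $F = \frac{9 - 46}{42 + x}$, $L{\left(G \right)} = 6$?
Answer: $\frac{11487}{5} \approx 2297.4$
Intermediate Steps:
$j = 3$ ($j = 6 - 3 = 3$)
$F = - \frac{37}{5}$ ($F = \frac{9 - 46}{42 - 37} = - \frac{37}{5} \approx -7.4$)
$H = -21$ ($H = \left(-6\right) 3 - 3 = -18 - 3 = -21$)
$\left(F - 102\right) H = \left(- \frac{37}{5} - 102\right) \left(-21\right) = \left(- \frac{547}{5}\right) \left(-21\right) = \frac{11487}{5}$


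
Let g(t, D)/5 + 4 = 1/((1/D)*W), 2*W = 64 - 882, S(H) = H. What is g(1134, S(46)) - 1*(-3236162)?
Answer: 1323581848/409 ≈ 3.2361e+6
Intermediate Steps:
W = -409 (W = (64 - 882)/2 = (1/2)*(-818) = -409)
g(t, D) = -20 - 5*D/409 (g(t, D) = -20 + 5*(1/(1/D*(-409))) = -20 + 5*(D*(-1/409)) = -20 + 5*(-D/409) = -20 - 5*D/409)
g(1134, S(46)) - 1*(-3236162) = (-20 - 5/409*46) - 1*(-3236162) = (-20 - 230/409) + 3236162 = -8410/409 + 3236162 = 1323581848/409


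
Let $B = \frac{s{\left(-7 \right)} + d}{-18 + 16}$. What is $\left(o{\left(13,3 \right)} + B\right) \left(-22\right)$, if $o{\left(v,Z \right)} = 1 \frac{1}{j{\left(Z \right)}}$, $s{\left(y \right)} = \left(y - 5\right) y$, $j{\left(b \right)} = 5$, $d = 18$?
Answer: $\frac{5588}{5} \approx 1117.6$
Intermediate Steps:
$s{\left(y \right)} = y \left(-5 + y\right)$ ($s{\left(y \right)} = \left(-5 + y\right) y = y \left(-5 + y\right)$)
$o{\left(v,Z \right)} = \frac{1}{5}$ ($o{\left(v,Z \right)} = 1 \cdot \frac{1}{5} = \frac{1}{5}$)
$B = -51$ ($B = \frac{- 7 \left(-5 - 7\right) + 18}{-18 + 16} = \frac{\left(-7\right) \left(-12\right) + 18}{-2} = \left(84 + 18\right) \left(- \frac{1}{2}\right) = 102 \left(- \frac{1}{2}\right) = -51$)
$\left(o{\left(13,3 \right)} + B\right) \left(-22\right) = \left(\frac{1}{5} - 51\right) \left(-22\right) = \left(- \frac{254}{5}\right) \left(-22\right) = \frac{5588}{5}$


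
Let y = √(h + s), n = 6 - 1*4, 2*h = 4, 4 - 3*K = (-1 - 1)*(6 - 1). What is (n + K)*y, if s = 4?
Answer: 20*√6/3 ≈ 16.330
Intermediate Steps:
K = 14/3 (K = 4/3 - (-1 - 1)*(6 - 1)/3 = 4/3 - (-2)*5/3 = 4/3 - ⅓*(-10) = 4/3 + 10/3 = 14/3 ≈ 4.6667)
h = 2 (h = (½)*4 = 2)
n = 2 (n = 6 - 4 = 2)
y = √6 (y = √(2 + 4) = √6 ≈ 2.4495)
(n + K)*y = (2 + 14/3)*√6 = 20*√6/3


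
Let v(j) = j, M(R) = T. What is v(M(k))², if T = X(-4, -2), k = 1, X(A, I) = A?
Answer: 16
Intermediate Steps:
T = -4
M(R) = -4
v(M(k))² = (-4)² = 16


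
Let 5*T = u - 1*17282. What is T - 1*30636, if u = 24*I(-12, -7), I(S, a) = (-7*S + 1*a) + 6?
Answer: -33694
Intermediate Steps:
I(S, a) = 6 + a - 7*S (I(S, a) = (-7*S + a) + 6 = (a - 7*S) + 6 = 6 + a - 7*S)
u = 1992 (u = 24*(6 - 7 - 7*(-12)) = 24*(6 - 7 + 84) = 24*83 = 1992)
T = -3058 (T = (1992 - 1*17282)/5 = (1992 - 17282)/5 = (⅕)*(-15290) = -3058)
T - 1*30636 = -3058 - 1*30636 = -3058 - 30636 = -33694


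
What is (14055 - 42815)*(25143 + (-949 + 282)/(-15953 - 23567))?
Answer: -714435807413/988 ≈ -7.2311e+8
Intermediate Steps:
(14055 - 42815)*(25143 + (-949 + 282)/(-15953 - 23567)) = -28760*(25143 - 667/(-39520)) = -28760*(25143 - 667*(-1/39520)) = -28760*(25143 + 667/39520) = -28760*993652027/39520 = -714435807413/988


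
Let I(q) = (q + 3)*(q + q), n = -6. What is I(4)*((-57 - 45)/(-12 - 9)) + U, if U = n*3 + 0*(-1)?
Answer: 254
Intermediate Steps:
I(q) = 2*q*(3 + q) (I(q) = (3 + q)*(2*q) = 2*q*(3 + q))
U = -18 (U = -6*3 + 0*(-1) = -18 + 0 = -18)
I(4)*((-57 - 45)/(-12 - 9)) + U = (2*4*(3 + 4))*((-57 - 45)/(-12 - 9)) - 18 = (2*4*7)*(-102/(-21)) - 18 = 56*(-102*(-1/21)) - 18 = 56*(34/7) - 18 = 272 - 18 = 254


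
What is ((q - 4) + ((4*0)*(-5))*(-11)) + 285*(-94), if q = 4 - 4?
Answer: -26794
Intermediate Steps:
q = 0
((q - 4) + ((4*0)*(-5))*(-11)) + 285*(-94) = ((0 - 4) + ((4*0)*(-5))*(-11)) + 285*(-94) = (-4 + (0*(-5))*(-11)) - 26790 = (-4 + 0*(-11)) - 26790 = (-4 + 0) - 26790 = -4 - 26790 = -26794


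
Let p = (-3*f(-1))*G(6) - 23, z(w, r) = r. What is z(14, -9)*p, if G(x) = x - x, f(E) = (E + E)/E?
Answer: 207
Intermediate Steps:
f(E) = 2 (f(E) = (2*E)/E = 2)
G(x) = 0
p = -23 (p = -3*2*0 - 23 = -6*0 - 23 = 0 - 23 = -23)
z(14, -9)*p = -9*(-23) = 207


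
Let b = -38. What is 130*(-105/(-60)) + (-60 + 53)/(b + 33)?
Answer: 2289/10 ≈ 228.90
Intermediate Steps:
130*(-105/(-60)) + (-60 + 53)/(b + 33) = 130*(-105/(-60)) + (-60 + 53)/(-38 + 33) = 130*(-105*(-1/60)) - 7/(-5) = 130*(7/4) - 7*(-1/5) = 455/2 + 7/5 = 2289/10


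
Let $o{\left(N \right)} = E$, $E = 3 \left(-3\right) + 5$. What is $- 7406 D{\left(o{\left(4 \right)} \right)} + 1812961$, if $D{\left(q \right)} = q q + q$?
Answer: $1724089$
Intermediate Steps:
$E = -4$ ($E = -9 + 5 = -4$)
$o{\left(N \right)} = -4$
$D{\left(q \right)} = q + q^{2}$ ($D{\left(q \right)} = q^{2} + q = q + q^{2}$)
$- 7406 D{\left(o{\left(4 \right)} \right)} + 1812961 = - 7406 \left(- 4 \left(1 - 4\right)\right) + 1812961 = - 7406 \left(\left(-4\right) \left(-3\right)\right) + 1812961 = \left(-7406\right) 12 + 1812961 = -88872 + 1812961 = 1724089$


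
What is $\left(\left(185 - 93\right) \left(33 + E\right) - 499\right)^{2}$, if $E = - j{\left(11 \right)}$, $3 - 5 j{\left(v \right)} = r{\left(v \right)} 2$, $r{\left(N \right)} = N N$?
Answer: $\frac{1202216929}{25} \approx 4.8089 \cdot 10^{7}$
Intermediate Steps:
$r{\left(N \right)} = N^{2}$
$j{\left(v \right)} = \frac{3}{5} - \frac{2 v^{2}}{5}$ ($j{\left(v \right)} = \frac{3}{5} - \frac{v^{2} \cdot 2}{5} = \frac{3}{5} - \frac{2 v^{2}}{5}$)
$E = \frac{239}{5}$ ($E = - (\frac{3}{5} - \frac{2 \cdot 11^{2}}{5}) = - (\frac{3}{5} - \frac{242}{5}) = \left(-1\right) \left(- \frac{239}{5}\right) = \frac{239}{5} \approx 47.8$)
$\left(\left(185 - 93\right) \left(33 + E\right) - 499\right)^{2} = \left(\left(185 - 93\right) \left(33 + \frac{239}{5}\right) - 499\right)^{2} = \left(\left(185 - 93\right) \frac{404}{5} - 499\right)^{2} = \left(92 \cdot \frac{404}{5} - 499\right)^{2} = \left(\frac{37168}{5} - 499\right)^{2} = \left(\frac{34673}{5}\right)^{2} = \frac{1202216929}{25}$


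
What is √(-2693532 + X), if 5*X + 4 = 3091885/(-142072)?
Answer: I*√339797340970159870/355180 ≈ 1641.2*I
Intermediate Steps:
X = -3660173/710360 (X = -⅘ + (3091885/(-142072))/5 = -⅘ + (3091885*(-1/142072))/5 = -⅘ + (⅕)*(-3091885/142072) = -⅘ - 618377/142072 = -3660173/710360 ≈ -5.1526)
√(-2693532 + X) = √(-2693532 - 3660173/710360) = √(-1913381051693/710360) = I*√339797340970159870/355180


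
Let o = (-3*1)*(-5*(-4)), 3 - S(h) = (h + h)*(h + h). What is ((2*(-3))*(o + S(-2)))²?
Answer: 191844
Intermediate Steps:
S(h) = 3 - 4*h² (S(h) = 3 - (h + h)*(h + h) = 3 - 2*h*2*h = 3 - 4*h²)
o = -60 (o = -3*20 = -60)
((2*(-3))*(o + S(-2)))² = ((2*(-3))*(-60 + (3 - 4*(-2)²)))² = (-6*(-60 + (3 - 4*4)))² = (-6*(-60 + (3 - 16)))² = (-6*(-60 - 13))² = (-6*(-73))² = 438² = 191844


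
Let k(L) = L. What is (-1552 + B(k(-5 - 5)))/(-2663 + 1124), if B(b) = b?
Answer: 1562/1539 ≈ 1.0149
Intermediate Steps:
(-1552 + B(k(-5 - 5)))/(-2663 + 1124) = (-1552 + (-5 - 5))/(-2663 + 1124) = (-1552 - 10)/(-1539) = -1562*(-1/1539) = 1562/1539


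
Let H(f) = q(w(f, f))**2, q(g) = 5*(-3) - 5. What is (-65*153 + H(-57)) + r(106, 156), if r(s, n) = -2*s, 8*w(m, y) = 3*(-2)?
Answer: -9757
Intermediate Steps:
w(m, y) = -3/4 (w(m, y) = (3*(-2))/8 = (1/8)*(-6) = -3/4)
q(g) = -20 (q(g) = -15 - 5 = -20)
H(f) = 400 (H(f) = (-20)**2 = 400)
(-65*153 + H(-57)) + r(106, 156) = (-65*153 + 400) - 2*106 = (-9945 + 400) - 212 = -9545 - 212 = -9757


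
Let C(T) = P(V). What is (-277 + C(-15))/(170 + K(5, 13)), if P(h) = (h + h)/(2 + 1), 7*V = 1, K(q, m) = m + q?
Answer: -5815/3948 ≈ -1.4729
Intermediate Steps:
V = ⅐ (V = (⅐)*1 = ⅐ ≈ 0.14286)
P(h) = 2*h/3 (P(h) = (2*h)/3 = (2*h)*(⅓) = 2*h/3)
C(T) = 2/21 (C(T) = (⅔)*(⅐) = 2/21)
(-277 + C(-15))/(170 + K(5, 13)) = (-277 + 2/21)/(170 + (13 + 5)) = -5815/(21*(170 + 18)) = -5815/21/188 = -5815/21*1/188 = -5815/3948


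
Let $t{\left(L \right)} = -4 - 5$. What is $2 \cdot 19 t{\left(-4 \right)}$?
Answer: $-342$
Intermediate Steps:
$t{\left(L \right)} = -9$ ($t{\left(L \right)} = -4 - 5 = -9$)
$2 \cdot 19 t{\left(-4 \right)} = 2 \cdot 19 \left(-9\right) = 38 \left(-9\right) = -342$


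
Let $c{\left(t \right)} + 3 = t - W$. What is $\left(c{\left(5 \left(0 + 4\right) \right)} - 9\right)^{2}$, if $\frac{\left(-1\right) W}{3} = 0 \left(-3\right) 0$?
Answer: $64$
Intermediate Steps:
$W = 0$ ($W = - 3 \cdot 0 \left(-3\right) 0 = - 3 \cdot 0 \cdot 0 = \left(-3\right) 0 = 0$)
$c{\left(t \right)} = -3 + t$ ($c{\left(t \right)} = -3 + \left(t - 0\right) = -3 + \left(t + 0\right) = -3 + t$)
$\left(c{\left(5 \left(0 + 4\right) \right)} - 9\right)^{2} = \left(\left(-3 + 5 \left(0 + 4\right)\right) - 9\right)^{2} = \left(\left(-3 + 5 \cdot 4\right) - 9\right)^{2} = \left(\left(-3 + 20\right) - 9\right)^{2} = \left(17 - 9\right)^{2} = 8^{2} = 64$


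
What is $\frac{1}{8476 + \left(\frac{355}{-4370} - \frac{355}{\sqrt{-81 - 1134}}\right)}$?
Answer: $\frac{1573315874046}{13335316792495367} - \frac{488116764 i \sqrt{15}}{13335316792495367} \approx 0.00011798 - 1.4176 \cdot 10^{-7} i$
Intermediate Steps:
$\frac{1}{8476 + \left(\frac{355}{-4370} - \frac{355}{\sqrt{-81 - 1134}}\right)} = \frac{1}{8476 + \left(355 \left(- \frac{1}{4370}\right) - \frac{355}{\sqrt{-1215}}\right)} = \frac{1}{8476 - \left(\frac{71}{874} + \frac{355}{9 i \sqrt{15}}\right)} = \frac{1}{8476 - \left(\frac{71}{874} + 355 \left(- \frac{i \sqrt{15}}{135}\right)\right)} = \frac{1}{8476 - \left(\frac{71}{874} - \frac{71 i \sqrt{15}}{27}\right)} = \frac{1}{\frac{7407953}{874} + \frac{71 i \sqrt{15}}{27}}$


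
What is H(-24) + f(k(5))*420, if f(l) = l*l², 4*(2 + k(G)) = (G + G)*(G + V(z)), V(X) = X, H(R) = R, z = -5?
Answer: -3384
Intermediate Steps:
k(G) = -2 + G*(-5 + G)/2 (k(G) = -2 + ((G + G)*(G - 5))/4 = -2 + ((2*G)*(-5 + G))/4 = -2 + (2*G*(-5 + G))/4 = -2 + G*(-5 + G)/2)
f(l) = l³
H(-24) + f(k(5))*420 = -24 + (-2 + (½)*5² - 5/2*5)³*420 = -24 + (-2 + (½)*25 - 25/2)³*420 = -24 + (-2 + 25/2 - 25/2)³*420 = -24 + (-2)³*420 = -24 - 8*420 = -24 - 3360 = -3384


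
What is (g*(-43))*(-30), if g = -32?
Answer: -41280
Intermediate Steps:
(g*(-43))*(-30) = -32*(-43)*(-30) = 1376*(-30) = -41280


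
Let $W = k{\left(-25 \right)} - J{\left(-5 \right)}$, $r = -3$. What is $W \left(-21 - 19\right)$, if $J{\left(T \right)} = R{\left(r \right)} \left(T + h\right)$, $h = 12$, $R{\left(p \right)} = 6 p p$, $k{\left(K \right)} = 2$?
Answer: $15040$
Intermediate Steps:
$R{\left(p \right)} = 6 p^{2}$
$J{\left(T \right)} = 648 + 54 T$ ($J{\left(T \right)} = 6 \left(-3\right)^{2} \left(T + 12\right) = 6 \cdot 9 \left(12 + T\right) = 54 \left(12 + T\right) = 648 + 54 T$)
$W = -376$ ($W = 2 - \left(648 + 54 \left(-5\right)\right) = 2 - \left(648 - 270\right) = 2 - 378 = -376$)
$W \left(-21 - 19\right) = - 376 \left(-21 - 19\right) = \left(-376\right) \left(-40\right) = 15040$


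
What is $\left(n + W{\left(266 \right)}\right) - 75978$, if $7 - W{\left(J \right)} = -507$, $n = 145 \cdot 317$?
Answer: $-29499$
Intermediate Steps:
$n = 45965$
$W{\left(J \right)} = 514$ ($W{\left(J \right)} = 7 - -507 = 7 + 507 = 514$)
$\left(n + W{\left(266 \right)}\right) - 75978 = \left(45965 + 514\right) - 75978 = 46479 - 75978 = -29499$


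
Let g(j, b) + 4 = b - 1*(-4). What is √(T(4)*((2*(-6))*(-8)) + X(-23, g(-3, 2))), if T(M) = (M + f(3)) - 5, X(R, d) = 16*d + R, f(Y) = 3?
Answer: √201 ≈ 14.177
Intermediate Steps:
g(j, b) = b (g(j, b) = -4 + (b - 1*(-4)) = -4 + (b + 4) = -4 + (4 + b) = b)
X(R, d) = R + 16*d
T(M) = -2 + M (T(M) = (M + 3) - 5 = (3 + M) - 5 = -2 + M)
√(T(4)*((2*(-6))*(-8)) + X(-23, g(-3, 2))) = √((-2 + 4)*((2*(-6))*(-8)) + (-23 + 16*2)) = √(2*(-12*(-8)) + (-23 + 32)) = √(2*96 + 9) = √(192 + 9) = √201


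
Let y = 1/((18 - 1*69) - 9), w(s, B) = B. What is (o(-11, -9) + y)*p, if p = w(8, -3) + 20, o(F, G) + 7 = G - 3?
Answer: -19397/60 ≈ -323.28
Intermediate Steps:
o(F, G) = -10 + G (o(F, G) = -7 + (G - 3) = -7 + (-3 + G) = -10 + G)
y = -1/60 (y = 1/((18 - 69) - 9) = 1/(-51 - 9) = 1/(-60) = -1/60 ≈ -0.016667)
p = 17 (p = -3 + 20 = 17)
(o(-11, -9) + y)*p = ((-10 - 9) - 1/60)*17 = (-19 - 1/60)*17 = -1141/60*17 = -19397/60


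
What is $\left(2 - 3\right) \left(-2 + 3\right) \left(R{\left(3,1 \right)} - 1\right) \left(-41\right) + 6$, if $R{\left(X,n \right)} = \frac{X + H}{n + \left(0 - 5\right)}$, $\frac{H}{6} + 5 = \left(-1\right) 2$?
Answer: $\frac{1459}{4} \approx 364.75$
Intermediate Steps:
$H = -42$ ($H = -30 + 6 \left(\left(-1\right) 2\right) = -30 + 6 \left(-2\right) = -30 - 12 = -42$)
$R{\left(X,n \right)} = \frac{-42 + X}{-5 + n}$ ($R{\left(X,n \right)} = \frac{X - 42}{n + \left(0 - 5\right)} = \frac{-42 + X}{n + \left(0 - 5\right)} = \frac{-42 + X}{n - 5} = \frac{-42 + X}{-5 + n}$)
$\left(2 - 3\right) \left(-2 + 3\right) \left(R{\left(3,1 \right)} - 1\right) \left(-41\right) + 6 = \left(2 - 3\right) \left(-2 + 3\right) \left(\frac{-42 + 3}{-5 + 1} - 1\right) \left(-41\right) + 6 = - 1 \left(\frac{1}{-4} \left(-39\right) - 1\right) \left(-41\right) + 6 = - 1 \left(\left(- \frac{1}{4}\right) \left(-39\right) - 1\right) \left(-41\right) + 6 = - 1 \left(\frac{39}{4} - 1\right) \left(-41\right) + 6 = - \frac{1 \cdot 35}{4} \left(-41\right) + 6 = \left(-1\right) \frac{35}{4} \left(-41\right) + 6 = \left(- \frac{35}{4}\right) \left(-41\right) + 6 = \frac{1435}{4} + 6 = \frac{1459}{4}$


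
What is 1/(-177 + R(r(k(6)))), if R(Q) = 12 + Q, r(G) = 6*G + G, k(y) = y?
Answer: -1/123 ≈ -0.0081301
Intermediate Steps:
r(G) = 7*G
1/(-177 + R(r(k(6)))) = 1/(-177 + (12 + 7*6)) = 1/(-177 + (12 + 42)) = 1/(-177 + 54) = 1/(-123) = -1/123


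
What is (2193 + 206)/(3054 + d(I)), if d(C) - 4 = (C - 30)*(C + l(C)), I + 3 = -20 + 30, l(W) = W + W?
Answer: 2399/2575 ≈ 0.93165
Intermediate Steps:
l(W) = 2*W
I = 7 (I = -3 + (-20 + 30) = -3 + 10 = 7)
d(C) = 4 + 3*C*(-30 + C) (d(C) = 4 + (C - 30)*(C + 2*C) = 4 + (-30 + C)*(3*C) = 4 + 3*C*(-30 + C))
(2193 + 206)/(3054 + d(I)) = (2193 + 206)/(3054 + (4 - 90*7 + 3*7**2)) = 2399/(3054 + (4 - 630 + 3*49)) = 2399/(3054 + (4 - 630 + 147)) = 2399/(3054 - 479) = 2399/2575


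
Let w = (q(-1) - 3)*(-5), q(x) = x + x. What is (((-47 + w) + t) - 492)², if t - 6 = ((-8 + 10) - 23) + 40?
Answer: 239121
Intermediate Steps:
q(x) = 2*x
w = 25 (w = (2*(-1) - 3)*(-5) = (-2 - 3)*(-5) = -5*(-5) = 25)
t = 25 (t = 6 + (((-8 + 10) - 23) + 40) = 6 + ((2 - 23) + 40) = 6 + (-21 + 40) = 6 + 19 = 25)
(((-47 + w) + t) - 492)² = (((-47 + 25) + 25) - 492)² = ((-22 + 25) - 492)² = (3 - 492)² = (-489)² = 239121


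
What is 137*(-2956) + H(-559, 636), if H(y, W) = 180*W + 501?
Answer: -289991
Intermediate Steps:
H(y, W) = 501 + 180*W
137*(-2956) + H(-559, 636) = 137*(-2956) + (501 + 180*636) = -404972 + (501 + 114480) = -404972 + 114981 = -289991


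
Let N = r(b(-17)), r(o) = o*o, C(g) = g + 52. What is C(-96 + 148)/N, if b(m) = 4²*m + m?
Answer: 104/83521 ≈ 0.0012452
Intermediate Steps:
C(g) = 52 + g
b(m) = 17*m (b(m) = 16*m + m = 17*m)
r(o) = o²
N = 83521 (N = (17*(-17))² = (-289)² = 83521)
C(-96 + 148)/N = (52 + (-96 + 148))/83521 = (52 + 52)*(1/83521) = 104*(1/83521) = 104/83521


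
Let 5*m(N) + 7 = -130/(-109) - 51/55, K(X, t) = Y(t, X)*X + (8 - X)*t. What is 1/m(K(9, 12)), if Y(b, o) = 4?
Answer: -29975/40374 ≈ -0.74243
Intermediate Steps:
K(X, t) = 4*X + t*(8 - X) (K(X, t) = 4*X + (8 - X)*t = 4*X + t*(8 - X))
m(N) = -40374/29975 (m(N) = -7/5 + (-130/(-109) - 51/55)/5 = -7/5 + (-130*(-1/109) - 51*1/55)/5 = -7/5 + (130/109 - 51/55)/5 = -7/5 + (⅕)*(1591/5995) = -7/5 + 1591/29975 = -40374/29975)
1/m(K(9, 12)) = 1/(-40374/29975) = -29975/40374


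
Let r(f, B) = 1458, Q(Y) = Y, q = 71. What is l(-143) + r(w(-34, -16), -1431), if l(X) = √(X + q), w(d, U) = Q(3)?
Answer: 1458 + 6*I*√2 ≈ 1458.0 + 8.4853*I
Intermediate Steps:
w(d, U) = 3
l(X) = √(71 + X) (l(X) = √(X + 71) = √(71 + X))
l(-143) + r(w(-34, -16), -1431) = √(71 - 143) + 1458 = √(-72) + 1458 = 6*I*√2 + 1458 = 1458 + 6*I*√2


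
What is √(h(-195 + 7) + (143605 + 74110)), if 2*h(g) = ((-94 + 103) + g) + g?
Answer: √870126/2 ≈ 466.40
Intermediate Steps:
h(g) = 9/2 + g (h(g) = (((-94 + 103) + g) + g)/2 = ((9 + g) + g)/2 = (9 + 2*g)/2 = 9/2 + g)
√(h(-195 + 7) + (143605 + 74110)) = √((9/2 + (-195 + 7)) + (143605 + 74110)) = √((9/2 - 188) + 217715) = √(-367/2 + 217715) = √(435063/2) = √870126/2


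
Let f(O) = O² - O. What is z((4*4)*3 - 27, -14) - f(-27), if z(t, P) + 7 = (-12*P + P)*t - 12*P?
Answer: 2639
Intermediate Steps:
z(t, P) = -7 - 12*P - 11*P*t (z(t, P) = -7 + ((-12*P + P)*t - 12*P) = -7 + ((-11*P)*t - 12*P) = -7 + (-11*P*t - 12*P) = -7 + (-12*P - 11*P*t) = -7 - 12*P - 11*P*t)
z((4*4)*3 - 27, -14) - f(-27) = (-7 - 12*(-14) - 11*(-14)*((4*4)*3 - 27)) - (-27)*(-1 - 27) = (-7 + 168 - 11*(-14)*(16*3 - 27)) - (-27)*(-28) = (-7 + 168 - 11*(-14)*(48 - 27)) - 1*756 = (-7 + 168 - 11*(-14)*21) - 756 = (-7 + 168 + 3234) - 756 = 3395 - 756 = 2639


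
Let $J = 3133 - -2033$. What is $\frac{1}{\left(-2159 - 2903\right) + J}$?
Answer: $\frac{1}{104} \approx 0.0096154$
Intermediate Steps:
$J = 5166$ ($J = 3133 + 2033 = 5166$)
$\frac{1}{\left(-2159 - 2903\right) + J} = \frac{1}{\left(-2159 - 2903\right) + 5166} = \frac{1}{-5062 + 5166} = \frac{1}{104}$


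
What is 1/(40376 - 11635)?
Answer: 1/28741 ≈ 3.4794e-5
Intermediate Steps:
1/(40376 - 11635) = 1/28741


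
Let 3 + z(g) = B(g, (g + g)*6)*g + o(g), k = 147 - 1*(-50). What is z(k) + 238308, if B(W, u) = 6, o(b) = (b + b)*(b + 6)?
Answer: 319469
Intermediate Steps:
k = 197 (k = 147 + 50 = 197)
o(b) = 2*b*(6 + b) (o(b) = (2*b)*(6 + b) = 2*b*(6 + b))
z(g) = -3 + 6*g + 2*g*(6 + g) (z(g) = -3 + (6*g + 2*g*(6 + g)) = -3 + 6*g + 2*g*(6 + g))
z(k) + 238308 = (-3 + 2*197² + 18*197) + 238308 = (-3 + 2*38809 + 3546) + 238308 = (-3 + 77618 + 3546) + 238308 = 81161 + 238308 = 319469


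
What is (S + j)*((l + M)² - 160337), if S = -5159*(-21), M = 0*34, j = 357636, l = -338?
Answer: -21478185675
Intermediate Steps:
M = 0
S = 108339
(S + j)*((l + M)² - 160337) = (108339 + 357636)*((-338 + 0)² - 160337) = 465975*((-338)² - 160337) = 465975*(114244 - 160337) = 465975*(-46093) = -21478185675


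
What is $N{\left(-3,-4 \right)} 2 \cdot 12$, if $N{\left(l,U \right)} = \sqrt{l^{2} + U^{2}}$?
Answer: $120$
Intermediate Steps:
$N{\left(l,U \right)} = \sqrt{U^{2} + l^{2}}$
$N{\left(-3,-4 \right)} 2 \cdot 12 = \sqrt{\left(-4\right)^{2} + \left(-3\right)^{2}} \cdot 2 \cdot 12 = \sqrt{16 + 9} \cdot 2 \cdot 12 = \sqrt{25} \cdot 2 \cdot 12 = 5 \cdot 2 \cdot 12 = 10 \cdot 12 = 120$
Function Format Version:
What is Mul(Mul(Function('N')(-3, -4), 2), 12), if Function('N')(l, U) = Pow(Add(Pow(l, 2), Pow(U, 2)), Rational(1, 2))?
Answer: 120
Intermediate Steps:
Function('N')(l, U) = Pow(Add(Pow(U, 2), Pow(l, 2)), Rational(1, 2))
Mul(Mul(Function('N')(-3, -4), 2), 12) = Mul(Mul(Pow(Add(Pow(-4, 2), Pow(-3, 2)), Rational(1, 2)), 2), 12) = Mul(Mul(Pow(Add(16, 9), Rational(1, 2)), 2), 12) = Mul(Mul(Pow(25, Rational(1, 2)), 2), 12) = Mul(Mul(5, 2), 12) = Mul(10, 12) = 120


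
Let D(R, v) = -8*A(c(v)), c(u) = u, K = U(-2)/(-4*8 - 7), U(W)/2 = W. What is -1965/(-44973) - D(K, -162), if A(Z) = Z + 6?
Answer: -18708113/14991 ≈ -1248.0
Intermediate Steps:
U(W) = 2*W
K = 4/39 (K = (2*(-2))/(-4*8 - 7) = -4/(-32 - 7) = -4/(-39) = -4*(-1/39) = 4/39 ≈ 0.10256)
A(Z) = 6 + Z
D(R, v) = -48 - 8*v (D(R, v) = -8*(6 + v) = -48 - 8*v)
-1965/(-44973) - D(K, -162) = -1965/(-44973) - (-48 - 8*(-162)) = -1965*(-1/44973) - (-48 + 1296) = 655/14991 - 1*1248 = 655/14991 - 1248 = -18708113/14991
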